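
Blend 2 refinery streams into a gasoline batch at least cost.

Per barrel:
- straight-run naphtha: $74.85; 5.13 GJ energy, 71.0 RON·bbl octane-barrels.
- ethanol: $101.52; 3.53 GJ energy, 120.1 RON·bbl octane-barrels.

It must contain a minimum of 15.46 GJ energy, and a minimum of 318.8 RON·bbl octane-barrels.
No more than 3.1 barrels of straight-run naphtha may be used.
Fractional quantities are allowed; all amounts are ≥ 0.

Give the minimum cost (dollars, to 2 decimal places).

Treat it as an LP. Let x1 = barrels of straight-run naphtha, x2 = barrels of ethanol.
Minimise 74.85x1 + 101.52x2 s.t.:
  5.13x1 + 3.53x2 ≥ 15.46   (energy)
  71x1 + 120.1x2 ≥ 318.8   (octane-barrels)
  x1 ≤ 3.1
  x1, x2 ≥ 0.
Both inputs are positive at the optimum. There the energy and octane-barrels constraints are tight.
Optimal quantities: straight-run naphtha = 2.001138 barrels, ethanol = 1.471434 barrels.
Objective = 74.85·2.001138 + 101.52·1.471434 = 299.1652.

$299.17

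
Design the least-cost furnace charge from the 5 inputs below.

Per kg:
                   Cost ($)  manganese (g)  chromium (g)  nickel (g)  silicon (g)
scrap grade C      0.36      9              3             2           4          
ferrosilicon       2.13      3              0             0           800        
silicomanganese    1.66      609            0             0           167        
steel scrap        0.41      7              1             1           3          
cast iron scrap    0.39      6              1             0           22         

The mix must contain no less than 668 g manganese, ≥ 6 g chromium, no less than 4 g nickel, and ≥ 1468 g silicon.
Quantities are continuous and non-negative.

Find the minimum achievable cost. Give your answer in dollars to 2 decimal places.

$5.89

Let x1 = kg of scrap grade C, x2 = kg of ferrosilicon, x3 = kg of silicomanganese, x4 = kg of steel scrap, x5 = kg of cast iron scrap.
Minimize 0.36x1 + 2.13x2 + 1.66x3 + 0.41x4 + 0.39x5 subject to:
  9x1 + 3x2 + 609x3 + 7x4 + 6x5 ≥ 668   (manganese)
  3x1 + 1x4 + 1x5 ≥ 6   (chromium)
  2x1 + 1x4 ≥ 4   (nickel)
  4x1 + 800x2 + 167x3 + 3x4 + 22x5 ≥ 1468   (silicon)
  x1, x2, x3, x4, x5 ≥ 0.
The cheapest feasible vertex uses only scrap grade C, ferrosilicon, silicomanganese; steel scrap, cast iron scrap are not used. There the manganese, chromium, nickel, silicon constraints are tight.
That vertex is x1 = 2, x2 = 1.604, x3 = 1.059.
Cost = 0.36·2 + 2.13·1.604 + 1.66·1.059 = 5.8945.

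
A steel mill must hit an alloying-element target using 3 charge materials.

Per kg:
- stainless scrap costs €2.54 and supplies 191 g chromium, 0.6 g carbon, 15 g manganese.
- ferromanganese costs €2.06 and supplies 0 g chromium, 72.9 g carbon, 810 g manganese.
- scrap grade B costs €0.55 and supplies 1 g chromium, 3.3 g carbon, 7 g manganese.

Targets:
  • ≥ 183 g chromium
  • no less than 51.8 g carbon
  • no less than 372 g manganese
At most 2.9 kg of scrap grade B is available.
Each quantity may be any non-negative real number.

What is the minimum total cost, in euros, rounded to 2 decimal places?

Let x1 = kg of stainless scrap, x2 = kg of ferromanganese, x3 = kg of scrap grade B.
min 2.54x1 + 2.06x2 + 0.55x3 subject to:
  191x1 + 1x3 ≥ 183   (chromium)
  0.6x1 + 72.9x2 + 3.3x3 ≥ 51.8   (carbon)
  15x1 + 810x2 + 7x3 ≥ 372   (manganese)
  x3 ≤ 2.9
  x1, x2, x3 ≥ 0.
The minimum-cost mix takes nothing from scrap grade B — only stainless scrap, ferromanganese. The chromium and carbon requirements are met with equality.
That vertex is x1 = 0.9581, x2 = 0.7027.
Hence cost = 2.54·0.9581 + 2.06·0.7027 = €3.8811.

€3.88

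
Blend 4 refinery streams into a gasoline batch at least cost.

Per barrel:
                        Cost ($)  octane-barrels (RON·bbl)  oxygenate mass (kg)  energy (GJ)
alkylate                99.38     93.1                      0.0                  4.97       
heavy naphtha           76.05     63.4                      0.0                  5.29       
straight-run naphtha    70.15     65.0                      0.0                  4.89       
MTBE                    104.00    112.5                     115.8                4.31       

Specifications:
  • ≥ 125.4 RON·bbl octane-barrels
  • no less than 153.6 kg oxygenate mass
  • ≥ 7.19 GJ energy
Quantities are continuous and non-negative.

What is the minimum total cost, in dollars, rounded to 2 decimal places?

Treat it as an LP. Let x1 = barrels of alkylate, x2 = barrels of heavy naphtha, x3 = barrels of straight-run naphtha, x4 = barrels of MTBE.
min 99.38x1 + 76.05x2 + 70.15x3 + 104x4 with:
  93.1x1 + 63.4x2 + 65x3 + 112.5x4 ≥ 125.4   (octane-barrels)
  115.8x4 ≥ 153.6   (oxygenate mass)
  4.97x1 + 5.29x2 + 4.89x3 + 4.31x4 ≥ 7.19   (energy)
  x1, x2, x3, x4 ≥ 0.
The minimum-cost mix takes nothing from alkylate, heavy naphtha — only straight-run naphtha, MTBE. The oxygenate mass and energy requirements are met with equality.
Solving gives x3 = 0.30125, x4 = 1.3264.
Hence cost = 70.15·0.30125 + 104·1.3264 = $159.0783.

$159.08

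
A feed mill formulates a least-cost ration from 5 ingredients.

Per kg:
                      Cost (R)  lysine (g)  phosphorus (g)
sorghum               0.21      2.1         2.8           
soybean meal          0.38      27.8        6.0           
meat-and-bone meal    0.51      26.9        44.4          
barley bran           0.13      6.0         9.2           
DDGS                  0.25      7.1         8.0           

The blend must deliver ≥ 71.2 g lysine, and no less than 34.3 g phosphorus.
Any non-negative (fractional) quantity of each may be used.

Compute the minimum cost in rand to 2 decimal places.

R1.04

Let x1 = kg of sorghum, x2 = kg of soybean meal, x3 = kg of meat-and-bone meal, x4 = kg of barley bran, x5 = kg of DDGS.
Minimize 0.21x1 + 0.38x2 + 0.51x3 + 0.13x4 + 0.25x5 subject to:
  2.1x1 + 27.8x2 + 26.9x3 + 6x4 + 7.1x5 ≥ 71.2   (lysine)
  2.8x1 + 6x2 + 44.4x3 + 9.2x4 + 8x5 ≥ 34.3   (phosphorus)
  x1, x2, x3, x4, x5 ≥ 0.
At the optimum only soybean meal, meat-and-bone meal are positive (sorghum, barley bran, DDGS = 0). The lysine and phosphorus requirements are met with equality.
That vertex is x2 = 2.086, x3 = 0.4906.
Total cost: 0.38·2.086 + 0.51·0.4906 = 1.0429.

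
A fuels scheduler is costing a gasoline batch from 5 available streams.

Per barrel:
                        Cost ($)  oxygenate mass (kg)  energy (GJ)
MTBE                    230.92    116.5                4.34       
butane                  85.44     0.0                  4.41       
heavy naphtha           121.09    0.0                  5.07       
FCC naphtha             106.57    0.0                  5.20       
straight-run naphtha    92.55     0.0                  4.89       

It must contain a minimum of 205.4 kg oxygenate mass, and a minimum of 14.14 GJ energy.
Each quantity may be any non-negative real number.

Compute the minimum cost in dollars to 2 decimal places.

$529.93

Let x1 = barrels of MTBE, x2 = barrels of butane, x3 = barrels of heavy naphtha, x4 = barrels of FCC naphtha, x5 = barrels of straight-run naphtha.
Minimize 230.92x1 + 85.44x2 + 121.09x3 + 106.57x4 + 92.55x5 with:
  116.5x1 ≥ 205.4   (oxygenate mass)
  4.34x1 + 4.41x2 + 5.07x3 + 5.2x4 + 4.89x5 ≥ 14.14   (energy)
  x1, x2, x3, x4, x5 ≥ 0.
The minimum-cost mix takes nothing from butane, heavy naphtha, FCC naphtha — only MTBE, straight-run naphtha. Binding constraints: oxygenate mass and energy.
Optimal quantities: MTBE = 1.763 barrels, straight-run naphtha = 1.327 barrels.
Total cost: 230.92·1.763 + 92.55·1.327 = 529.9258.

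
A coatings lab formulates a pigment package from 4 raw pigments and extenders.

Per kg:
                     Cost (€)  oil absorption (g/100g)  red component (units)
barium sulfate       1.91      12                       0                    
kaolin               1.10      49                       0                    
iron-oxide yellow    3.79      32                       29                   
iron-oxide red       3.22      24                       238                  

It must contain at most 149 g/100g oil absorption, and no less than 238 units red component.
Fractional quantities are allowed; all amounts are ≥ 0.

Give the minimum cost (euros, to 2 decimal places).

This is a linear program. Let x1 = kg of barium sulfate, x2 = kg of kaolin, x3 = kg of iron-oxide yellow, x4 = kg of iron-oxide red.
min 1.91x1 + 1.1x2 + 3.79x3 + 3.22x4 subject to:
  12x1 + 49x2 + 32x3 + 24x4 ≤ 149   (oil absorption)
  29x3 + 238x4 ≥ 238   (red component)
  x1, x2, x3, x4 ≥ 0.
The minimum-cost mix takes nothing from barium sulfate, kaolin, iron-oxide yellow — only iron-oxide red. The red component requirement is met with equality.
That vertex is x4 = 1.
Hence cost = 3.22·1 = €3.2200.

€3.22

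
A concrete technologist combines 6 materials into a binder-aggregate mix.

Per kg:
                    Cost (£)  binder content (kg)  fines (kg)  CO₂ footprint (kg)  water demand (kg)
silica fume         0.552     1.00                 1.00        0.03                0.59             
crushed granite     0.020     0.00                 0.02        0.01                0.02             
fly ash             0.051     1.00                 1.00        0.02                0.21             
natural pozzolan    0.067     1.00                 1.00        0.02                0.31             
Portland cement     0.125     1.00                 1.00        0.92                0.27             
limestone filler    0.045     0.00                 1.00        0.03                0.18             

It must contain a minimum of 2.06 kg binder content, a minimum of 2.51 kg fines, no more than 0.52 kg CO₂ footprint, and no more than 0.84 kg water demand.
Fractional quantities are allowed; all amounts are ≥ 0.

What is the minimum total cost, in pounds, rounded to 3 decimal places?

This is a linear program. Let x1 = kg of silica fume, x2 = kg of crushed granite, x3 = kg of fly ash, x4 = kg of natural pozzolan, x5 = kg of Portland cement, x6 = kg of limestone filler.
Minimise 0.552x1 + 0.02x2 + 0.051x3 + 0.067x4 + 0.125x5 + 0.045x6 subject to:
  1x1 + 1x3 + 1x4 + 1x5 ≥ 2.06   (binder content)
  1x1 + 0.02x2 + 1x3 + 1x4 + 1x5 + 1x6 ≥ 2.51   (fines)
  0.03x1 + 0.01x2 + 0.02x3 + 0.02x4 + 0.92x5 + 0.03x6 ≤ 0.52   (CO₂ footprint)
  0.59x1 + 0.02x2 + 0.21x3 + 0.31x4 + 0.27x5 + 0.18x6 ≤ 0.84   (water demand)
  x1, x2, x3, x4, x5, x6 ≥ 0.
The optimal basis is {fly ash, limestone filler}; silica fume, crushed granite, natural pozzolan, Portland cement drop out. The binder content and fines requirements are met with equality.
Optimal quantities: fly ash = 2.06 kg, limestone filler = 0.45 kg.
Cost = 0.051·2.06 + 0.045·0.45 = 0.12531.

£0.125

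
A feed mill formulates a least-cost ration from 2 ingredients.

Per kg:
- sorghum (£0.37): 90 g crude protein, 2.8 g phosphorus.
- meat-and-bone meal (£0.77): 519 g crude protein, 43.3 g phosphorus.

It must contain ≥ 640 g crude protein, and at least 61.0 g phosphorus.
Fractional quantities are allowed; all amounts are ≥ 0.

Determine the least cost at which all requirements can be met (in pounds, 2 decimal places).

This is a linear program. Let x1 = kg of sorghum, x2 = kg of meat-and-bone meal.
Minimize 0.37x1 + 0.77x2 s.t.:
  90x1 + 519x2 ≥ 640   (crude protein)
  2.8x1 + 43.3x2 ≥ 61   (phosphorus)
  x1, x2 ≥ 0.
The optimal basis is {meat-and-bone meal}; sorghum drops out. The phosphorus requirement is met with equality.
Optimal quantities: meat-and-bone meal = 1.409 kg.
Objective = 0.77·1.409 = 1.0849.

£1.08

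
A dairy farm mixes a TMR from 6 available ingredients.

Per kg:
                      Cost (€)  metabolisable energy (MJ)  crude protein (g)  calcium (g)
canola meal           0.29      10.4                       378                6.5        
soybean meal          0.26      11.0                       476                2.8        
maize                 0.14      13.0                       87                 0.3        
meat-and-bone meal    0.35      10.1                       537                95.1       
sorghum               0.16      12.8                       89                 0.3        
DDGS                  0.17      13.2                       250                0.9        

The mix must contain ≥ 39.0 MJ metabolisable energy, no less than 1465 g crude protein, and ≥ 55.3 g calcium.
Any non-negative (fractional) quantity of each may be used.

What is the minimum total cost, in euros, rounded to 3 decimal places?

€0.858

Set it up as a linear program. Let x1 = kg of canola meal, x2 = kg of soybean meal, x3 = kg of maize, x4 = kg of meat-and-bone meal, x5 = kg of sorghum, x6 = kg of DDGS.
Minimise 0.29x1 + 0.26x2 + 0.14x3 + 0.35x4 + 0.16x5 + 0.17x6 s.t.:
  10.4x1 + 11x2 + 13x3 + 10.1x4 + 12.8x5 + 13.2x6 ≥ 39   (metabolisable energy)
  378x1 + 476x2 + 87x3 + 537x4 + 89x5 + 250x6 ≥ 1465   (crude protein)
  6.5x1 + 2.8x2 + 0.3x3 + 95.1x4 + 0.3x5 + 0.9x6 ≥ 55.3   (calcium)
  x1, x2, x3, x4, x5, x6 ≥ 0.
The minimum-cost mix takes nothing from canola meal, maize, sorghum — only soybean meal, meat-and-bone meal, DDGS. There the metabolisable energy, crude protein, calcium constraints are tight.
So soybean meal = 2.051 kg, meat-and-bone meal = 0.513 kg, DDGS = 0.8528 kg.
Cost = 0.26·2.051 + 0.35·0.513 + 0.17·0.8528 = 0.85779.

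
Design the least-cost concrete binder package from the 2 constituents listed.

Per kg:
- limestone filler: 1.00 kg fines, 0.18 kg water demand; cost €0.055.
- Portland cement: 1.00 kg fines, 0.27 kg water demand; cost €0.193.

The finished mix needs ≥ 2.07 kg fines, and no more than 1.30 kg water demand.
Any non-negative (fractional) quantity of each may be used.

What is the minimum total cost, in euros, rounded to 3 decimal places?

€0.114

Let x1 = kg of limestone filler, x2 = kg of Portland cement.
min 0.055x1 + 0.193x2 with:
  1x1 + 1x2 ≥ 2.07   (fines)
  0.18x1 + 0.27x2 ≤ 1.3   (water demand)
  x1, x2 ≥ 0.
At the optimum only limestone filler is positive (Portland cement = 0). Binding constraint: fines.
Optimal quantities: limestone filler = 2.07 kg.
Total cost: 0.055·2.07 = 0.11385.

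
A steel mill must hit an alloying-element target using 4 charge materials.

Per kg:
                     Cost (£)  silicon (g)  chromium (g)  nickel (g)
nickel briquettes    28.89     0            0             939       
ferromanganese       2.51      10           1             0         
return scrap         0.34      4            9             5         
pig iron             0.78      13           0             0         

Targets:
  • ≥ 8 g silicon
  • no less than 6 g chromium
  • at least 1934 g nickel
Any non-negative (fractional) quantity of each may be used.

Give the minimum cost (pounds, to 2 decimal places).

Let x1 = kg of nickel briquettes, x2 = kg of ferromanganese, x3 = kg of return scrap, x4 = kg of pig iron.
Minimize 28.89x1 + 2.51x2 + 0.34x3 + 0.78x4 with:
  10x2 + 4x3 + 13x4 ≥ 8   (silicon)
  1x2 + 9x3 ≥ 6   (chromium)
  939x1 + 5x3 ≥ 1934   (nickel)
  x1, x2, x3, x4 ≥ 0.
The cheapest feasible vertex uses only nickel briquettes, return scrap; ferromanganese, pig iron are not used. Binding constraints: silicon and nickel.
That vertex is x1 = 2.049, x3 = 2.
Hence cost = 28.89·2.049 + 0.34·2 = £59.8756.

£59.88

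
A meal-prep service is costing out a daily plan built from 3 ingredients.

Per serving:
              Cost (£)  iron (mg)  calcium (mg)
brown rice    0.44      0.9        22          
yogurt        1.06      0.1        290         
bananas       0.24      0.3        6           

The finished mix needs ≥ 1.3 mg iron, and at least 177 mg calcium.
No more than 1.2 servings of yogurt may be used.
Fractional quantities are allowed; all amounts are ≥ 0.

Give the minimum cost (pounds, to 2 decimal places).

This is a linear program. Let x1 = servings of brown rice, x2 = servings of yogurt, x3 = servings of bananas.
Minimize 0.44x1 + 1.06x2 + 0.24x3 with:
  0.9x1 + 0.1x2 + 0.3x3 ≥ 1.3   (iron)
  22x1 + 290x2 + 6x3 ≥ 177   (calcium)
  x2 ≤ 1.2
  x1, x2, x3 ≥ 0.
The optimal basis is {brown rice, yogurt}; bananas drops out. The iron and calcium requirements are met with equality.
Optimal quantities: brown rice = 1.388 servings, yogurt = 0.505 servings.
Objective = 0.44·1.388 + 1.06·0.505 = 1.1460.

£1.15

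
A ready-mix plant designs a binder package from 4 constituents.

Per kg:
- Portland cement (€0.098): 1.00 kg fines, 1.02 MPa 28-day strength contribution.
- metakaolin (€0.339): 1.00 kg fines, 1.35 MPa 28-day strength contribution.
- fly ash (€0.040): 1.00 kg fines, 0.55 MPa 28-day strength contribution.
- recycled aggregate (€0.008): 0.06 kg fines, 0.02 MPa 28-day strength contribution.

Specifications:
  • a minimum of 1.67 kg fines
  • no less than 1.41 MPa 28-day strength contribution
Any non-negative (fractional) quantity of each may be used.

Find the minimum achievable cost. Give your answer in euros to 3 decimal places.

€0.103

This is a linear program. Let x1 = kg of Portland cement, x2 = kg of metakaolin, x3 = kg of fly ash, x4 = kg of recycled aggregate.
Minimise 0.098x1 + 0.339x2 + 0.04x3 + 0.008x4 subject to:
  1x1 + 1x2 + 1x3 + 0.06x4 ≥ 1.67   (fines)
  1.02x1 + 1.35x2 + 0.55x3 + 0.02x4 ≥ 1.41   (28-day strength contribution)
  x1, x2, x3, x4 ≥ 0.
The minimum-cost mix takes nothing from Portland cement, metakaolin, recycled aggregate — only fly ash. The 28-day strength contribution requirement is met with equality.
That vertex is x3 = 2.564.
Objective = 0.04·2.564 = 0.10256.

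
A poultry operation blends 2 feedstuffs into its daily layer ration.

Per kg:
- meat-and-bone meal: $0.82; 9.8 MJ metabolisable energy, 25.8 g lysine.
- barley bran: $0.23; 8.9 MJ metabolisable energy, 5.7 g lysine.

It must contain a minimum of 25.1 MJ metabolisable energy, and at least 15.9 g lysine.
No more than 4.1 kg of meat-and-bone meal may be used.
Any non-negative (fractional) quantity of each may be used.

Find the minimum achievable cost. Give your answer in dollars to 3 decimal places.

This is a linear program. Let x1 = kg of meat-and-bone meal, x2 = kg of barley bran.
Minimize 0.82x1 + 0.23x2 s.t.:
  9.8x1 + 8.9x2 ≥ 25.1   (metabolisable energy)
  25.8x1 + 5.7x2 ≥ 15.9   (lysine)
  x1 ≤ 4.1
  x1, x2 ≥ 0.
At the optimum only barley bran is positive (meat-and-bone meal = 0). Binding constraint: metabolisable energy.
Optimal quantities: barley bran = 2.82 kg.
Cost = 0.23·2.82 = 0.64860.

$0.649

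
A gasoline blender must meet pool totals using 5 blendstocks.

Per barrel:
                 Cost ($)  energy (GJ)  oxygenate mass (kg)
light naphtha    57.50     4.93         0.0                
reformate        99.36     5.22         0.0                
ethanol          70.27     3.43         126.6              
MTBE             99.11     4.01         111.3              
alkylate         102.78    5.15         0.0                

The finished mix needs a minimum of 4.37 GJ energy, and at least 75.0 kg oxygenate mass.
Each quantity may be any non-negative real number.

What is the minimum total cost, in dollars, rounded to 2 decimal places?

$68.90

This is a linear program. Let x1 = barrels of light naphtha, x2 = barrels of reformate, x3 = barrels of ethanol, x4 = barrels of MTBE, x5 = barrels of alkylate.
min 57.5x1 + 99.36x2 + 70.27x3 + 99.11x4 + 102.78x5 subject to:
  4.93x1 + 5.22x2 + 3.43x3 + 4.01x4 + 5.15x5 ≥ 4.37   (energy)
  126.6x3 + 111.3x4 ≥ 75   (oxygenate mass)
  x1, x2, x3, x4, x5 ≥ 0.
The minimum-cost mix takes nothing from reformate, MTBE, alkylate — only light naphtha, ethanol. There the energy and oxygenate mass constraints are tight.
So light naphtha = 0.47424 barrels, ethanol = 0.59242 barrels.
Cost = 57.5·0.47424 + 70.27·0.59242 = 68.8982.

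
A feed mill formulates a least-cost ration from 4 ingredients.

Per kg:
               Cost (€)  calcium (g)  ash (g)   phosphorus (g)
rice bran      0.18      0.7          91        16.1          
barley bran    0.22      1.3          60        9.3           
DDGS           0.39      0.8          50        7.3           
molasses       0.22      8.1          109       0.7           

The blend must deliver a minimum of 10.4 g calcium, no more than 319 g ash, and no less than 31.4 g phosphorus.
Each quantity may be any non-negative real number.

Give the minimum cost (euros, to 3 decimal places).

Let x1 = kg of rice bran, x2 = kg of barley bran, x3 = kg of DDGS, x4 = kg of molasses.
min 0.18x1 + 0.22x2 + 0.39x3 + 0.22x4 with:
  0.7x1 + 1.3x2 + 0.8x3 + 8.1x4 ≥ 10.4   (calcium)
  91x1 + 60x2 + 50x3 + 109x4 ≤ 319   (ash)
  16.1x1 + 9.3x2 + 7.3x3 + 0.7x4 ≥ 31.4   (phosphorus)
  x1, x2, x3, x4 ≥ 0.
The cheapest feasible vertex uses only rice bran, molasses; barley bran, DDGS are not used. The calcium and phosphorus requirements are met with equality.
Solving gives x1 = 1.902, x4 = 1.12.
Objective = 0.18·1.902 + 0.22·1.12 = 0.58876.

€0.589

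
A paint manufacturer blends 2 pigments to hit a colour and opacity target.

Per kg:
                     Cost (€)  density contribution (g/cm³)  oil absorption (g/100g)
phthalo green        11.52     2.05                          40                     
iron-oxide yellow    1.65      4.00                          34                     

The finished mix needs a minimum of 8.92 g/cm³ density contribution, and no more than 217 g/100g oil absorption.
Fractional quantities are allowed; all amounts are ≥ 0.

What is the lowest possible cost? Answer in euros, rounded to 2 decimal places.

€3.68

Let x1 = kg of phthalo green, x2 = kg of iron-oxide yellow.
Minimize 11.52x1 + 1.65x2 with:
  2.05x1 + 4x2 ≥ 8.92   (density contribution)
  40x1 + 34x2 ≤ 217   (oil absorption)
  x1, x2 ≥ 0.
At the optimum only iron-oxide yellow is positive (phthalo green = 0). There the density contribution constraint is tight.
Optimal quantities: iron-oxide yellow = 2.23 kg.
Hence cost = 1.65·2.23 = €3.6795.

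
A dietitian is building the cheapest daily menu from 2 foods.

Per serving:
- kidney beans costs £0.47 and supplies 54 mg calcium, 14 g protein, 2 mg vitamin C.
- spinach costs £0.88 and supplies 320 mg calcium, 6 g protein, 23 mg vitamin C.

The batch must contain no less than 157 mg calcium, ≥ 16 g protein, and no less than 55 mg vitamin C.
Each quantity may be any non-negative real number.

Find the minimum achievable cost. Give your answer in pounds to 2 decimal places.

£2.15

Treat it as an LP. Let x1 = servings of kidney beans, x2 = servings of spinach.
min 0.47x1 + 0.88x2 with:
  54x1 + 320x2 ≥ 157   (calcium)
  14x1 + 6x2 ≥ 16   (protein)
  2x1 + 23x2 ≥ 55   (vitamin C)
  x1, x2 ≥ 0.
Both inputs are positive at the optimum. The protein and vitamin C requirements are met with equality.
Optimal quantities: kidney beans = 0.1226 servings, spinach = 2.381 servings.
Total cost: 0.47·0.1226 + 0.88·2.381 = 2.1529.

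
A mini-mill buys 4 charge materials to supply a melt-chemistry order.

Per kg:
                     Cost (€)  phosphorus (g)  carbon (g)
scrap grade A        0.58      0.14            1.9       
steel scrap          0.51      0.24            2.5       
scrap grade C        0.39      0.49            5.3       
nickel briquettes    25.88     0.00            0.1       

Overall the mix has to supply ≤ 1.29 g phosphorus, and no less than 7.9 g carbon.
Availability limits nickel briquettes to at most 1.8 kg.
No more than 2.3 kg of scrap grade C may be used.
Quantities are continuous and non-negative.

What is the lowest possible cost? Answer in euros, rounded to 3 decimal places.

Let x1 = kg of scrap grade A, x2 = kg of steel scrap, x3 = kg of scrap grade C, x4 = kg of nickel briquettes.
min 0.58x1 + 0.51x2 + 0.39x3 + 25.88x4 with:
  0.14x1 + 0.24x2 + 0.49x3 ≤ 1.29   (phosphorus)
  1.9x1 + 2.5x2 + 5.3x3 + 0.1x4 ≥ 7.9   (carbon)
  x4 ≤ 1.8
  x3 ≤ 2.3
  x1, x2, x3, x4 ≥ 0.
The cheapest feasible vertex uses only scrap grade C; scrap grade A, steel scrap, nickel briquettes are not used. There the carbon constraint is tight.
So scrap grade C = 1.491 kg.
Total cost: 0.39·1.491 = 0.58149.

€0.581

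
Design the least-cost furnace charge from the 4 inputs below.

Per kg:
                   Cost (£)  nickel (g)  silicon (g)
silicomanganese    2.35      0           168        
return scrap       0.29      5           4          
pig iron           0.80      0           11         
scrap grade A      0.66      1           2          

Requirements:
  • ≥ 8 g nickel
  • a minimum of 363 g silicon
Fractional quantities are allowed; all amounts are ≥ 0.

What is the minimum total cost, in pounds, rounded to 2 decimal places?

Set it up as a linear program. Let x1 = kg of silicomanganese, x2 = kg of return scrap, x3 = kg of pig iron, x4 = kg of scrap grade A.
Minimise 2.35x1 + 0.29x2 + 0.8x3 + 0.66x4 with:
  5x2 + 1x4 ≥ 8   (nickel)
  168x1 + 4x2 + 11x3 + 2x4 ≥ 363   (silicon)
  x1, x2, x3, x4 ≥ 0.
The minimum-cost mix takes nothing from pig iron, scrap grade A — only silicomanganese, return scrap. The nickel and silicon requirements are met with equality.
That vertex is x1 = 2.123, x2 = 1.6.
Cost = 2.35·2.123 + 0.29·1.6 = 5.4531.

£5.45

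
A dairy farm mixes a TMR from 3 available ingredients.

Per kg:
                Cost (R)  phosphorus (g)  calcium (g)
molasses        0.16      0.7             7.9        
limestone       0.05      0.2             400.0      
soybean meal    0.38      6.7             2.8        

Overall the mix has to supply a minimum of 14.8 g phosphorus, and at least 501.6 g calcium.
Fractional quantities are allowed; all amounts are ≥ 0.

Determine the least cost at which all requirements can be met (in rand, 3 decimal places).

Set it up as a linear program. Let x1 = kg of molasses, x2 = kg of limestone, x3 = kg of soybean meal.
Minimise 0.16x1 + 0.05x2 + 0.38x3 s.t.:
  0.7x1 + 0.2x2 + 6.7x3 ≥ 14.8   (phosphorus)
  7.9x1 + 400x2 + 2.8x3 ≥ 501.6   (calcium)
  x1, x2, x3 ≥ 0.
The optimal basis is {limestone, soybean meal}; molasses drops out. Binding constraints: phosphorus and calcium.
Optimal quantities: limestone = 1.239 kg, soybean meal = 2.172 kg.
Objective = 0.05·1.239 + 0.38·2.172 = 0.88731.

R0.887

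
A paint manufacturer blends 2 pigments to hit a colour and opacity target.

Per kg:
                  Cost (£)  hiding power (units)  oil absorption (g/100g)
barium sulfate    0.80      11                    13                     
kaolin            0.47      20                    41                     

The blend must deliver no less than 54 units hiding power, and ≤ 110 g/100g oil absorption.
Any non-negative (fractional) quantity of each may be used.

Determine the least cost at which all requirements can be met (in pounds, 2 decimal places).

Let x1 = kg of barium sulfate, x2 = kg of kaolin.
min 0.8x1 + 0.47x2 with:
  11x1 + 20x2 ≥ 54   (hiding power)
  13x1 + 41x2 ≤ 110   (oil absorption)
  x1, x2 ≥ 0.
Both inputs are positive at the optimum. Binding constraints: hiding power and oil absorption.
Solving gives x1 = 0.0733, x2 = 2.66.
Hence cost = 0.8·0.0733 + 0.47·2.66 = £1.3088.

£1.31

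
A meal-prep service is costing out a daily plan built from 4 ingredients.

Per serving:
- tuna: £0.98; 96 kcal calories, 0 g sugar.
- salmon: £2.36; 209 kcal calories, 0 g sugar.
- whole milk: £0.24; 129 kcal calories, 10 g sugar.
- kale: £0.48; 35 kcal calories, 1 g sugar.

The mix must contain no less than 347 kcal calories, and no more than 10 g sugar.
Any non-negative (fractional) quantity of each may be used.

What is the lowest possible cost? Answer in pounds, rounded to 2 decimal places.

£2.47

Let x1 = servings of tuna, x2 = servings of salmon, x3 = servings of whole milk, x4 = servings of kale.
Minimize 0.98x1 + 2.36x2 + 0.24x3 + 0.48x4 s.t.:
  96x1 + 209x2 + 129x3 + 35x4 ≥ 347   (calories)
  10x3 + 1x4 ≤ 10   (sugar)
  x1, x2, x3, x4 ≥ 0.
The minimum-cost mix takes nothing from salmon, kale — only tuna, whole milk. The calories and sugar requirements are met with equality.
Solving gives x1 = 2.271, x3 = 1.
Cost = 0.98·2.271 + 0.24·1 = 2.4656.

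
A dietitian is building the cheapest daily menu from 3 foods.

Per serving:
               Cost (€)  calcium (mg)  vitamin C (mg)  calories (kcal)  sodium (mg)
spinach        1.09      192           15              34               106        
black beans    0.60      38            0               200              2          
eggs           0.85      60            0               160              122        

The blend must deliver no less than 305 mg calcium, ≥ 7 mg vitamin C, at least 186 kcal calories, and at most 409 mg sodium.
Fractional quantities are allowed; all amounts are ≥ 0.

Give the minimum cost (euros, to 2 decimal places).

€1.99

Let x1 = servings of spinach, x2 = servings of black beans, x3 = servings of eggs.
min 1.09x1 + 0.6x2 + 0.85x3 with:
  192x1 + 38x2 + 60x3 ≥ 305   (calcium)
  15x1 ≥ 7   (vitamin C)
  34x1 + 200x2 + 160x3 ≥ 186   (calories)
  106x1 + 2x2 + 122x3 ≤ 409   (sodium)
  x1, x2, x3 ≥ 0.
The minimum-cost mix takes nothing from eggs — only spinach, black beans. The calcium and calories requirements are met with equality.
So spinach = 1.453 servings, black beans = 0.6829 servings.
Hence cost = 1.09·1.453 + 0.6·0.6829 = €1.9935.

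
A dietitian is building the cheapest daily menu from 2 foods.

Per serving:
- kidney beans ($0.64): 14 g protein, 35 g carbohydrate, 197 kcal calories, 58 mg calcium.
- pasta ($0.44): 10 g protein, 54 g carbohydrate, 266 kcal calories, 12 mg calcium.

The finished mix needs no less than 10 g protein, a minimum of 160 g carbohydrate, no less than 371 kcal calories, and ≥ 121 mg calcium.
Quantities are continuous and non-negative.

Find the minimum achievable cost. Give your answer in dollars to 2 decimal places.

$1.91

Let x1 = servings of kidney beans, x2 = servings of pasta.
min 0.64x1 + 0.44x2 subject to:
  14x1 + 10x2 ≥ 10   (protein)
  35x1 + 54x2 ≥ 160   (carbohydrate)
  197x1 + 266x2 ≥ 371   (calories)
  58x1 + 12x2 ≥ 121   (calcium)
  x1, x2 ≥ 0.
Both inputs are positive at the optimum. There the carbohydrate and calcium constraints are tight.
That vertex is x1 = 1.701, x2 = 1.86.
Hence cost = 0.64·1.701 + 0.44·1.86 = $1.9070.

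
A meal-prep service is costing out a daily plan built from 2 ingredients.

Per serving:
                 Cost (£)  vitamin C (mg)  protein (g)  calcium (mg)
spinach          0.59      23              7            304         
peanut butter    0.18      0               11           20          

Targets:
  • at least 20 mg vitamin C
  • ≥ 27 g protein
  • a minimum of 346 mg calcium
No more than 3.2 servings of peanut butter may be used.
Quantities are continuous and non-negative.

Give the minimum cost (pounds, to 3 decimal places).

Treat it as an LP. Let x1 = servings of spinach, x2 = servings of peanut butter.
Minimize 0.59x1 + 0.18x2 s.t.:
  23x1 ≥ 20   (vitamin C)
  7x1 + 11x2 ≥ 27   (protein)
  304x1 + 20x2 ≥ 346   (calcium)
  x2 ≤ 3.2
  x1, x2 ≥ 0.
Both inputs are positive at the optimum. There the protein and calcium constraints are tight.
Optimal quantities: spinach = 1.019 servings, peanut butter = 1.806 servings.
Cost = 0.59·1.019 + 0.18·1.806 = 0.92629.

£0.926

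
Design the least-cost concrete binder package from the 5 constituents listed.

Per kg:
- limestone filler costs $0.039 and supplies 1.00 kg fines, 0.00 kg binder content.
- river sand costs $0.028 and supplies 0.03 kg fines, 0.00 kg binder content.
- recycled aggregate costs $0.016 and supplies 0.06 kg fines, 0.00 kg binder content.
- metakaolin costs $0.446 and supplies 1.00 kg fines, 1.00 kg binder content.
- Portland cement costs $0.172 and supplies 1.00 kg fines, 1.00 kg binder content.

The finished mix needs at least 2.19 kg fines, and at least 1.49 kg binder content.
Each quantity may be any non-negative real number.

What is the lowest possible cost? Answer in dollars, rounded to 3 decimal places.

$0.284

Let x1 = kg of limestone filler, x2 = kg of river sand, x3 = kg of recycled aggregate, x4 = kg of metakaolin, x5 = kg of Portland cement.
Minimise 0.039x1 + 0.028x2 + 0.016x3 + 0.446x4 + 0.172x5 subject to:
  1x1 + 0.03x2 + 0.06x3 + 1x4 + 1x5 ≥ 2.19   (fines)
  1x4 + 1x5 ≥ 1.49   (binder content)
  x1, x2, x3, x4, x5 ≥ 0.
At the optimum only limestone filler, Portland cement are positive (river sand, recycled aggregate, metakaolin = 0). The fines and binder content requirements are met with equality.
So limestone filler = 0.7 kg, Portland cement = 1.49 kg.
Hence cost = 0.039·0.7 + 0.172·1.49 = $0.28358.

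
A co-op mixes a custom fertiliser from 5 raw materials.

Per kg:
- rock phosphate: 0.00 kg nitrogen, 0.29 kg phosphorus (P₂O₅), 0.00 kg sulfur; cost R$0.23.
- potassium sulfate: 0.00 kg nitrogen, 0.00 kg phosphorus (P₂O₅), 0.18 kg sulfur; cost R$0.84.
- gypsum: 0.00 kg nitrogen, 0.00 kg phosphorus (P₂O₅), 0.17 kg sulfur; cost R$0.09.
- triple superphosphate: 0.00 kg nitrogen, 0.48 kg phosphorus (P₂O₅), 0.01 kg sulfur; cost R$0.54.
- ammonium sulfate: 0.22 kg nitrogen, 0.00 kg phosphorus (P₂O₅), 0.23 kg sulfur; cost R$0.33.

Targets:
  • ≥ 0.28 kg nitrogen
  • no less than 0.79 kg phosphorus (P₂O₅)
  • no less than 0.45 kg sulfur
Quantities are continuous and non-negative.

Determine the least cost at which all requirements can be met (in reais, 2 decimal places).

R$1.13

Let x1 = kg of rock phosphate, x2 = kg of potassium sulfate, x3 = kg of gypsum, x4 = kg of triple superphosphate, x5 = kg of ammonium sulfate.
Minimize 0.23x1 + 0.84x2 + 0.09x3 + 0.54x4 + 0.33x5 subject to:
  0.22x5 ≥ 0.28   (nitrogen)
  0.29x1 + 0.48x4 ≥ 0.79   (phosphorus (P₂O₅))
  0.18x2 + 0.17x3 + 0.01x4 + 0.23x5 ≥ 0.45   (sulfur)
  x1, x2, x3, x4, x5 ≥ 0.
The cheapest feasible vertex uses only rock phosphate, gypsum, ammonium sulfate; potassium sulfate, triple superphosphate are not used. The nitrogen, phosphorus (P₂O₅), sulfur requirements are met with equality.
So rock phosphate = 2.724 kg, gypsum = 0.9251 kg, ammonium sulfate = 1.273 kg.
Hence cost = 0.23·2.724 + 0.09·0.9251 + 0.33·1.273 = R$1.1299.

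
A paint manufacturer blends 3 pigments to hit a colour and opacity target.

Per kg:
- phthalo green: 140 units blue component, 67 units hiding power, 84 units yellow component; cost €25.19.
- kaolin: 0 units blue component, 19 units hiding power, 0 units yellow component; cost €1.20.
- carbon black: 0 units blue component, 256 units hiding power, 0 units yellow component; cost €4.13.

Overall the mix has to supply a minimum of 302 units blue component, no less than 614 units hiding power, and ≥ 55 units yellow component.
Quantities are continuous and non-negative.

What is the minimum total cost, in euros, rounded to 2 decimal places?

€61.91

Treat it as an LP. Let x1 = kg of phthalo green, x2 = kg of kaolin, x3 = kg of carbon black.
Minimise 25.19x1 + 1.2x2 + 4.13x3 s.t.:
  140x1 ≥ 302   (blue component)
  67x1 + 19x2 + 256x3 ≥ 614   (hiding power)
  84x1 ≥ 55   (yellow component)
  x1, x2, x3 ≥ 0.
The minimum-cost mix takes nothing from kaolin — only phthalo green, carbon black. There the blue component and hiding power constraints are tight.
That vertex is x1 = 2.157, x3 = 1.834.
Hence cost = 25.19·2.157 + 4.13·1.834 = €61.9093.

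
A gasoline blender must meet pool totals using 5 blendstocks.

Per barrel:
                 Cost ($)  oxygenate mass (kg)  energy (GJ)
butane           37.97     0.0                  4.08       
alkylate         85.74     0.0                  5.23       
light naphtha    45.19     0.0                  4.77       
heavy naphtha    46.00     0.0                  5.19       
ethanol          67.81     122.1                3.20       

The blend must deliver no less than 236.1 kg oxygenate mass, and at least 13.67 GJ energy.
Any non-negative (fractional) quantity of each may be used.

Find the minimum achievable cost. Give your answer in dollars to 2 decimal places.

Treat it as an LP. Let x1 = barrels of butane, x2 = barrels of alkylate, x3 = barrels of light naphtha, x4 = barrels of heavy naphtha, x5 = barrels of ethanol.
min 37.97x1 + 85.74x2 + 45.19x3 + 46x4 + 67.81x5 s.t.:
  122.1x5 ≥ 236.1   (oxygenate mass)
  4.08x1 + 5.23x2 + 4.77x3 + 5.19x4 + 3.2x5 ≥ 13.67   (energy)
  x1, x2, x3, x4, x5 ≥ 0.
The cheapest feasible vertex uses only heavy naphtha, ethanol; butane, alkylate, light naphtha are not used. There the oxygenate mass and energy constraints are tight.
Solving gives x4 = 1.4417, x5 = 1.9337.
Objective = 46·1.4417 + 67.81·1.9337 = 197.4424.

$197.44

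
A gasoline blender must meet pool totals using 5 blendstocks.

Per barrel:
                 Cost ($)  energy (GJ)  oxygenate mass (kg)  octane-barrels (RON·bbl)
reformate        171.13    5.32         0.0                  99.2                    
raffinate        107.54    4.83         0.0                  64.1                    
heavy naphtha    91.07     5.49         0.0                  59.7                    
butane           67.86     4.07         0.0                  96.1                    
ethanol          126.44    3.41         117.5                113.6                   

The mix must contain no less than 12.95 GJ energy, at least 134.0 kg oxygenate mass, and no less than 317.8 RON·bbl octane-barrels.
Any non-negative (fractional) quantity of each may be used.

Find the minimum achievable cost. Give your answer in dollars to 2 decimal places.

Let x1 = barrels of reformate, x2 = barrels of raffinate, x3 = barrels of heavy naphtha, x4 = barrels of butane, x5 = barrels of ethanol.
Minimise 171.13x1 + 107.54x2 + 91.07x3 + 67.86x4 + 126.44x5 subject to:
  5.32x1 + 4.83x2 + 5.49x3 + 4.07x4 + 3.41x5 ≥ 12.95   (energy)
  117.5x5 ≥ 134   (oxygenate mass)
  99.2x1 + 64.1x2 + 59.7x3 + 96.1x4 + 113.6x5 ≥ 317.8   (octane-barrels)
  x1, x2, x3, x4, x5 ≥ 0.
At the optimum only heavy naphtha, butane, ethanol are positive (reformate, raffinate = 0). The energy, oxygenate mass, octane-barrels requirements are met with equality.
Solving gives x3 = 0.36755, x4 = 1.7305, x5 = 1.1404.
Hence cost = 91.07·0.36755 + 67.86·1.7305 + 126.44·1.1404 = $295.0967.

$295.10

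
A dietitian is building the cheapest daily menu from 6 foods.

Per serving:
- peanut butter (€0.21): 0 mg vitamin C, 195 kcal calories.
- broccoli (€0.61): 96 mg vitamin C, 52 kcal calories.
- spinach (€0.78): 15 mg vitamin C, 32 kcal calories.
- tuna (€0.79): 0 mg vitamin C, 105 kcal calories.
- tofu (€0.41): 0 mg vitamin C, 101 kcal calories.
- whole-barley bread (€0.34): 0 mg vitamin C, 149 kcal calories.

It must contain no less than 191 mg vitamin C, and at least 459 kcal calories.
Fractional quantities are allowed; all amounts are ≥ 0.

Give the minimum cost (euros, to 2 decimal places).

€1.60

Let x1 = servings of peanut butter, x2 = servings of broccoli, x3 = servings of spinach, x4 = servings of tuna, x5 = servings of tofu, x6 = servings of whole-barley bread.
Minimize 0.21x1 + 0.61x2 + 0.78x3 + 0.79x4 + 0.41x5 + 0.34x6 s.t.:
  96x2 + 15x3 ≥ 191   (vitamin C)
  195x1 + 52x2 + 32x3 + 105x4 + 101x5 + 149x6 ≥ 459   (calories)
  x1, x2, x3, x4, x5, x6 ≥ 0.
At the optimum only peanut butter, broccoli are positive (spinach, tuna, tofu, whole-barley bread = 0). Binding constraints: vitamin C and calories.
Optimal quantities: peanut butter = 1.823 servings, broccoli = 1.99 servings.
Cost = 0.21·1.823 + 0.61·1.99 = 1.5967.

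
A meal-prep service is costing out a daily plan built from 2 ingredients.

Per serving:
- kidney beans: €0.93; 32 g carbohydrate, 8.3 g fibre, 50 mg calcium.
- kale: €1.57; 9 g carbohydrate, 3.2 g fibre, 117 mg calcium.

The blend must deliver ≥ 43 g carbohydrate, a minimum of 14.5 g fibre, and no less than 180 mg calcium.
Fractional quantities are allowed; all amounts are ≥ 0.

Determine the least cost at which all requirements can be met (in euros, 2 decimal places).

This is a linear program. Let x1 = servings of kidney beans, x2 = servings of kale.
Minimize 0.93x1 + 1.57x2 subject to:
  32x1 + 9x2 ≥ 43   (carbohydrate)
  8.3x1 + 3.2x2 ≥ 14.5   (fibre)
  50x1 + 117x2 ≥ 180   (calcium)
  x1, x2 ≥ 0.
Both inputs are positive at the optimum. There the fibre and calcium constraints are tight.
Solving gives x1 = 1.381, x2 = 0.9481.
Cost = 0.93·1.381 + 1.57·0.9481 = 2.7728.

€2.77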